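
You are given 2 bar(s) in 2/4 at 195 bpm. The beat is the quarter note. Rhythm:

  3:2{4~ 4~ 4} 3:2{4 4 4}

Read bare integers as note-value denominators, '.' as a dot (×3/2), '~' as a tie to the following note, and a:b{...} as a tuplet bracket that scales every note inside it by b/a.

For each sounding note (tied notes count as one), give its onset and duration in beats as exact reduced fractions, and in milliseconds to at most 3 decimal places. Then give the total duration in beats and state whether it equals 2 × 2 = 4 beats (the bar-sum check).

1) 0.0ms=0b +615.385ms=2b
2) 615.385ms=2b +205.128ms=2/3b
3) 820.513ms=8/3b +205.128ms=2/3b
4) 1025.641ms=10/3b +205.128ms=2/3b
Σ=4b of 4 (195bpm 2/4) — PASS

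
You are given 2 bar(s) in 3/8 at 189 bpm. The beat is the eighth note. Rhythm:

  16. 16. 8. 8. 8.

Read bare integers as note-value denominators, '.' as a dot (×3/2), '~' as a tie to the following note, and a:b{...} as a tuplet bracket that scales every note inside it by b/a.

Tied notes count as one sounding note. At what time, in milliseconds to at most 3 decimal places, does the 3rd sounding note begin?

1. 0.0ms @ 0 + 238.095ms (3/4)
2. 238.095ms @ 3/4 + 238.095ms (3/4)
3. 476.19ms @ 3/2 + 476.19ms (3/2)
4. 952.381ms @ 3 + 476.19ms (3/2)
5. 1428.571ms @ 9/2 + 476.19ms (3/2)

note 3 onset = 3/2b = 476.19ms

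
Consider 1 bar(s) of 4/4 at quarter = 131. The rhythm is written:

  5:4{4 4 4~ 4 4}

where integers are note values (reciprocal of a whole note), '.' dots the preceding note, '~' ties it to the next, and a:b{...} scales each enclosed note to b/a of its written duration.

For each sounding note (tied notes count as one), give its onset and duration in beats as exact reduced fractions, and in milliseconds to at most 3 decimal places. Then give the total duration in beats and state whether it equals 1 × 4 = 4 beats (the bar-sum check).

1) 0.0ms=0b +366.412ms=4/5b
2) 366.412ms=4/5b +366.412ms=4/5b
3) 732.824ms=8/5b +732.824ms=8/5b
4) 1465.649ms=16/5b +366.412ms=4/5b
Σ=4b of 4 (131bpm 4/4) — PASS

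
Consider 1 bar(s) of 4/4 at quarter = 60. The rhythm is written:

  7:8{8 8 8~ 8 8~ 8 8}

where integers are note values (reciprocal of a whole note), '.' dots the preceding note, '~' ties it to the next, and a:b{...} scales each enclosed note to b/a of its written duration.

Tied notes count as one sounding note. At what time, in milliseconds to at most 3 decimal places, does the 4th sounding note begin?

1. 0.0ms @ 0 + 571.429ms (4/7)
2. 571.429ms @ 4/7 + 571.429ms (4/7)
3. 1142.857ms @ 8/7 + 1142.857ms (8/7)
4. 2285.714ms @ 16/7 + 1142.857ms (8/7)
5. 3428.571ms @ 24/7 + 571.429ms (4/7)

note 4 onset = 16/7b = 2285.714ms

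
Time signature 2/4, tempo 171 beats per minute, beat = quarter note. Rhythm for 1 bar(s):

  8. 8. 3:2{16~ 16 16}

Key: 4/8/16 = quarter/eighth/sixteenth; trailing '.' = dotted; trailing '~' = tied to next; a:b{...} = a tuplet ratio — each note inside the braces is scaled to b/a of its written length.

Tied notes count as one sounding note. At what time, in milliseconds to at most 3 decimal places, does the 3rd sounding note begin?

note 3 onset = 3/2b = 526.316ms

1. 0.0ms @ 0 + 263.158ms (3/4)
2. 263.158ms @ 3/4 + 263.158ms (3/4)
3. 526.316ms @ 3/2 + 116.959ms (1/3)
4. 643.275ms @ 11/6 + 58.48ms (1/6)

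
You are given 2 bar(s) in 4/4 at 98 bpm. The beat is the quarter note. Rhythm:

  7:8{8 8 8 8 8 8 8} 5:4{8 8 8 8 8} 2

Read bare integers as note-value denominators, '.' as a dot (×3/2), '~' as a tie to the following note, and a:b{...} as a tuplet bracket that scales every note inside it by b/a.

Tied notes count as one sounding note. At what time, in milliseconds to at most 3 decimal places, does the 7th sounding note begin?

1. 0.0ms @ 0 + 349.854ms (4/7)
2. 349.854ms @ 4/7 + 349.854ms (4/7)
3. 699.708ms @ 8/7 + 349.854ms (4/7)
4. 1049.563ms @ 12/7 + 349.854ms (4/7)
5. 1399.417ms @ 16/7 + 349.854ms (4/7)
6. 1749.271ms @ 20/7 + 349.854ms (4/7)
7. 2099.125ms @ 24/7 + 349.854ms (4/7)
8. 2448.98ms @ 4 + 244.898ms (2/5)
9. 2693.878ms @ 22/5 + 244.898ms (2/5)
10. 2938.776ms @ 24/5 + 244.898ms (2/5)
11. 3183.673ms @ 26/5 + 244.898ms (2/5)
12. 3428.571ms @ 28/5 + 244.898ms (2/5)
13. 3673.469ms @ 6 + 1224.49ms (2)

note 7 onset = 24/7b = 2099.125ms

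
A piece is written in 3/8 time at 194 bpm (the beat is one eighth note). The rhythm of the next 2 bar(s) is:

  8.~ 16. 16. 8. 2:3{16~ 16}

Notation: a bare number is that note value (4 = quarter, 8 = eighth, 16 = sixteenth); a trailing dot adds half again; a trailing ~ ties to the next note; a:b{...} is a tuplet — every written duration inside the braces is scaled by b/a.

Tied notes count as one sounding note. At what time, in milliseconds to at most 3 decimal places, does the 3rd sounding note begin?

note 3 onset = 3b = 927.835ms

1. 0.0ms @ 0 + 695.876ms (9/4)
2. 695.876ms @ 9/4 + 231.959ms (3/4)
3. 927.835ms @ 3 + 463.918ms (3/2)
4. 1391.753ms @ 9/2 + 463.918ms (3/2)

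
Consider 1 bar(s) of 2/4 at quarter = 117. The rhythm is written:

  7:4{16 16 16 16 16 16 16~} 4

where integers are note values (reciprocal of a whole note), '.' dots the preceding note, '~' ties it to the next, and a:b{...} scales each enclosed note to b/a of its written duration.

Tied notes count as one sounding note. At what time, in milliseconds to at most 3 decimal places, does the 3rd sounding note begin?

note 3 onset = 2/7b = 146.52ms

1. 0.0ms @ 0 + 73.26ms (1/7)
2. 73.26ms @ 1/7 + 73.26ms (1/7)
3. 146.52ms @ 2/7 + 73.26ms (1/7)
4. 219.78ms @ 3/7 + 73.26ms (1/7)
5. 293.04ms @ 4/7 + 73.26ms (1/7)
6. 366.3ms @ 5/7 + 73.26ms (1/7)
7. 439.56ms @ 6/7 + 586.081ms (8/7)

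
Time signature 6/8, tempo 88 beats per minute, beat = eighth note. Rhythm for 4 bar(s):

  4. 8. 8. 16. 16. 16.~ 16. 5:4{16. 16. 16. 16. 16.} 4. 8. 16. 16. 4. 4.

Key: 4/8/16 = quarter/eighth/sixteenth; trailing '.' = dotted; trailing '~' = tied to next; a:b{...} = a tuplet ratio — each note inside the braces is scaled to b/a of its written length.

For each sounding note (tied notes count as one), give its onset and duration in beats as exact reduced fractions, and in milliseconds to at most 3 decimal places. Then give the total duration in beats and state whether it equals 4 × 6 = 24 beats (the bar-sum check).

1) 0.0ms=0b +2045.455ms=3b
2) 2045.455ms=3b +1022.727ms=3/2b
3) 3068.182ms=9/2b +1022.727ms=3/2b
4) 4090.909ms=6b +511.364ms=3/4b
5) 4602.273ms=27/4b +511.364ms=3/4b
6) 5113.636ms=15/2b +1022.727ms=3/2b
7) 6136.364ms=9b +409.091ms=3/5b
8) 6545.455ms=48/5b +409.091ms=3/5b
9) 6954.545ms=51/5b +409.091ms=3/5b
10) 7363.636ms=54/5b +409.091ms=3/5b
11) 7772.727ms=57/5b +409.091ms=3/5b
12) 8181.818ms=12b +2045.455ms=3b
13) 10227.273ms=15b +1022.727ms=3/2b
14) 11250.0ms=33/2b +511.364ms=3/4b
15) 11761.364ms=69/4b +511.364ms=3/4b
16) 12272.727ms=18b +2045.455ms=3b
17) 14318.182ms=21b +2045.455ms=3b
Σ=24b of 24 (88bpm 6/8) — PASS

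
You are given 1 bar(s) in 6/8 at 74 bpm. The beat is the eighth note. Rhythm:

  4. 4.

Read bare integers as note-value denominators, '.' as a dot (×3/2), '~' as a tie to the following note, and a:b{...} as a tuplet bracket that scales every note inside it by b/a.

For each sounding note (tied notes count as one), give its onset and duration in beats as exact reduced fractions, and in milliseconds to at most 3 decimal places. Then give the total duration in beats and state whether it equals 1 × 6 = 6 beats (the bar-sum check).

1) 0.0ms=0b +2432.432ms=3b
2) 2432.432ms=3b +2432.432ms=3b
Σ=6b of 6 (74bpm 6/8) — PASS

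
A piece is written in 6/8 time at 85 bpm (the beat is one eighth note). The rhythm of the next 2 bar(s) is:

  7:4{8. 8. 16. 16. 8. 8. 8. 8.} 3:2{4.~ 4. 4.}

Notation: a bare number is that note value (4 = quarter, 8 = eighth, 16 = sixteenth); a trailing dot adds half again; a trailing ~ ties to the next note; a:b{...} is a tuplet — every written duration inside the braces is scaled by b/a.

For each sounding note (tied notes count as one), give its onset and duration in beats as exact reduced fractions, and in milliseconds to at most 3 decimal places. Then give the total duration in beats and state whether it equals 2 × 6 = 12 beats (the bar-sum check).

1) 0.0ms=0b +605.042ms=6/7b
2) 605.042ms=6/7b +605.042ms=6/7b
3) 1210.084ms=12/7b +302.521ms=3/7b
4) 1512.605ms=15/7b +302.521ms=3/7b
5) 1815.126ms=18/7b +605.042ms=6/7b
6) 2420.168ms=24/7b +605.042ms=6/7b
7) 3025.21ms=30/7b +605.042ms=6/7b
8) 3630.252ms=36/7b +605.042ms=6/7b
9) 4235.294ms=6b +2823.529ms=4b
10) 7058.824ms=10b +1411.765ms=2b
Σ=12b of 12 (85bpm 6/8) — PASS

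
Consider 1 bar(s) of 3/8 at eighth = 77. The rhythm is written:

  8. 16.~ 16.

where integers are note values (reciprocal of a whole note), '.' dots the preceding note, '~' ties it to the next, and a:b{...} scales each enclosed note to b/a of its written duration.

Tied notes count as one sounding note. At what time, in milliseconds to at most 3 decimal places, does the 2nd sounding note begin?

note 2 onset = 3/2b = 1168.831ms

1. 0.0ms @ 0 + 1168.831ms (3/2)
2. 1168.831ms @ 3/2 + 1168.831ms (3/2)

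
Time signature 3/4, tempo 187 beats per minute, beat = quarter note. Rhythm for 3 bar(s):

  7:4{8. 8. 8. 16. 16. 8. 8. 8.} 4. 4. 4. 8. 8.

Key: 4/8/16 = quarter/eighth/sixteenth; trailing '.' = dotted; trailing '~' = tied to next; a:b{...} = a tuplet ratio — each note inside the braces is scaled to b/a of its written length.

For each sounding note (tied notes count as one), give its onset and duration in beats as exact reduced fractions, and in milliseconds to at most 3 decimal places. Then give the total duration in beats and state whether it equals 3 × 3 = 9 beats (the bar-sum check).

1) 0.0ms=0b +137.51ms=3/7b
2) 137.51ms=3/7b +137.51ms=3/7b
3) 275.019ms=6/7b +137.51ms=3/7b
4) 412.529ms=9/7b +68.755ms=3/14b
5) 481.283ms=3/2b +68.755ms=3/14b
6) 550.038ms=12/7b +137.51ms=3/7b
7) 687.548ms=15/7b +137.51ms=3/7b
8) 825.057ms=18/7b +137.51ms=3/7b
9) 962.567ms=3b +481.283ms=3/2b
10) 1443.85ms=9/2b +481.283ms=3/2b
11) 1925.134ms=6b +481.283ms=3/2b
12) 2406.417ms=15/2b +240.642ms=3/4b
13) 2647.059ms=33/4b +240.642ms=3/4b
Σ=9b of 9 (187bpm 3/4) — PASS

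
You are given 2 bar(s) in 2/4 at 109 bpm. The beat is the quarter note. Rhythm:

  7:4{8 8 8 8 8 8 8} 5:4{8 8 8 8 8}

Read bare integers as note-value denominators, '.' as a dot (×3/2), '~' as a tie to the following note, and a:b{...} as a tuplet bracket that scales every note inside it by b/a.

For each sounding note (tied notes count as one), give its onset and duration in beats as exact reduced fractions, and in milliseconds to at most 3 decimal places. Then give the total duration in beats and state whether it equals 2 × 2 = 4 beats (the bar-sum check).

1) 0.0ms=0b +157.274ms=2/7b
2) 157.274ms=2/7b +157.274ms=2/7b
3) 314.548ms=4/7b +157.274ms=2/7b
4) 471.822ms=6/7b +157.274ms=2/7b
5) 629.096ms=8/7b +157.274ms=2/7b
6) 786.37ms=10/7b +157.274ms=2/7b
7) 943.644ms=12/7b +157.274ms=2/7b
8) 1100.917ms=2b +220.183ms=2/5b
9) 1321.101ms=12/5b +220.183ms=2/5b
10) 1541.284ms=14/5b +220.183ms=2/5b
11) 1761.468ms=16/5b +220.183ms=2/5b
12) 1981.651ms=18/5b +220.183ms=2/5b
Σ=4b of 4 (109bpm 2/4) — PASS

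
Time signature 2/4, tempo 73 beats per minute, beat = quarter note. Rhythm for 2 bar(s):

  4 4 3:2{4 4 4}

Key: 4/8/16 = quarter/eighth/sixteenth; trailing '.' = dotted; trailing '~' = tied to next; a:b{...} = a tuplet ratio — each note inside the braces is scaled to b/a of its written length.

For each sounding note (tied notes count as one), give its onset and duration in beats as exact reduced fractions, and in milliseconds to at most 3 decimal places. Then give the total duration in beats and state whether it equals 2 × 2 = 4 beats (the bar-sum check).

1) 0.0ms=0b +821.918ms=1b
2) 821.918ms=1b +821.918ms=1b
3) 1643.836ms=2b +547.945ms=2/3b
4) 2191.781ms=8/3b +547.945ms=2/3b
5) 2739.726ms=10/3b +547.945ms=2/3b
Σ=4b of 4 (73bpm 2/4) — PASS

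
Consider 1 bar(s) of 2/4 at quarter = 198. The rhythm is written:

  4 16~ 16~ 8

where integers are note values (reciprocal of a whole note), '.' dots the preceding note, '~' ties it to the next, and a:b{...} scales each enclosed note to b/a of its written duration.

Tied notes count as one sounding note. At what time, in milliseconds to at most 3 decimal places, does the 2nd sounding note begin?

note 2 onset = 1b = 303.03ms

1. 0.0ms @ 0 + 303.03ms (1)
2. 303.03ms @ 1 + 303.03ms (1)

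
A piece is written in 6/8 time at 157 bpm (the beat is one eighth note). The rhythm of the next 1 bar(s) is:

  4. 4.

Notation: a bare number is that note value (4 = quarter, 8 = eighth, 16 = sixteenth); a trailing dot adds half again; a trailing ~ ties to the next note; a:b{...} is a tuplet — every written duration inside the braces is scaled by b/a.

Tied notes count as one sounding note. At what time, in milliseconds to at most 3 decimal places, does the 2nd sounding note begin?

1. 0.0ms @ 0 + 1146.497ms (3)
2. 1146.497ms @ 3 + 1146.497ms (3)

note 2 onset = 3b = 1146.497ms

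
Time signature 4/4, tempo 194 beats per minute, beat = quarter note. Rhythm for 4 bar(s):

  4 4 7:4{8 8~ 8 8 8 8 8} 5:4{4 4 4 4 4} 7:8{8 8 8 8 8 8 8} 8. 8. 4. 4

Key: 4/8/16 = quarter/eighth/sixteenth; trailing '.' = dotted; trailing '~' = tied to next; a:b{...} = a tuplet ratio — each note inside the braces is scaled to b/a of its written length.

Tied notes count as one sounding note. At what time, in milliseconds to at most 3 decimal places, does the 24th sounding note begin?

note 24 onset = 15b = 4639.175ms

1. 0.0ms @ 0 + 309.278ms (1)
2. 309.278ms @ 1 + 309.278ms (1)
3. 618.557ms @ 2 + 88.365ms (2/7)
4. 706.922ms @ 16/7 + 176.73ms (4/7)
5. 883.652ms @ 20/7 + 88.365ms (2/7)
6. 972.018ms @ 22/7 + 88.365ms (2/7)
7. 1060.383ms @ 24/7 + 88.365ms (2/7)
8. 1148.748ms @ 26/7 + 88.365ms (2/7)
9. 1237.113ms @ 4 + 247.423ms (4/5)
10. 1484.536ms @ 24/5 + 247.423ms (4/5)
11. 1731.959ms @ 28/5 + 247.423ms (4/5)
12. 1979.381ms @ 32/5 + 247.423ms (4/5)
13. 2226.804ms @ 36/5 + 247.423ms (4/5)
14. 2474.227ms @ 8 + 176.73ms (4/7)
15. 2650.957ms @ 60/7 + 176.73ms (4/7)
16. 2827.688ms @ 64/7 + 176.73ms (4/7)
17. 3004.418ms @ 68/7 + 176.73ms (4/7)
18. 3181.149ms @ 72/7 + 176.73ms (4/7)
19. 3357.879ms @ 76/7 + 176.73ms (4/7)
20. 3534.61ms @ 80/7 + 176.73ms (4/7)
21. 3711.34ms @ 12 + 231.959ms (3/4)
22. 3943.299ms @ 51/4 + 231.959ms (3/4)
23. 4175.258ms @ 27/2 + 463.918ms (3/2)
24. 4639.175ms @ 15 + 309.278ms (1)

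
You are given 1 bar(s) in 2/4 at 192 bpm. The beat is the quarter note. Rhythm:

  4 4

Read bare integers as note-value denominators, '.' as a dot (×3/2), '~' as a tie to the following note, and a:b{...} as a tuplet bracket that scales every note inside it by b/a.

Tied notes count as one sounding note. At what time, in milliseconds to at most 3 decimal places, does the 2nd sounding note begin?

1. 0.0ms @ 0 + 312.5ms (1)
2. 312.5ms @ 1 + 312.5ms (1)

note 2 onset = 1b = 312.5ms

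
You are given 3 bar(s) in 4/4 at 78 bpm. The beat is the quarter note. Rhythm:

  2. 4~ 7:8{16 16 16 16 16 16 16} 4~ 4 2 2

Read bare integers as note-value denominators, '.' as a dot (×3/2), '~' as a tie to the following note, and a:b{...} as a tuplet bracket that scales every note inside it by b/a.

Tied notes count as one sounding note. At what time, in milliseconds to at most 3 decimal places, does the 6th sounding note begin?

1. 0.0ms @ 0 + 2307.692ms (3)
2. 2307.692ms @ 3 + 989.011ms (9/7)
3. 3296.703ms @ 30/7 + 219.78ms (2/7)
4. 3516.484ms @ 32/7 + 219.78ms (2/7)
5. 3736.264ms @ 34/7 + 219.78ms (2/7)
6. 3956.044ms @ 36/7 + 219.78ms (2/7)
7. 4175.824ms @ 38/7 + 219.78ms (2/7)
8. 4395.604ms @ 40/7 + 219.78ms (2/7)
9. 4615.385ms @ 6 + 1538.462ms (2)
10. 6153.846ms @ 8 + 1538.462ms (2)
11. 7692.308ms @ 10 + 1538.462ms (2)

note 6 onset = 36/7b = 3956.044ms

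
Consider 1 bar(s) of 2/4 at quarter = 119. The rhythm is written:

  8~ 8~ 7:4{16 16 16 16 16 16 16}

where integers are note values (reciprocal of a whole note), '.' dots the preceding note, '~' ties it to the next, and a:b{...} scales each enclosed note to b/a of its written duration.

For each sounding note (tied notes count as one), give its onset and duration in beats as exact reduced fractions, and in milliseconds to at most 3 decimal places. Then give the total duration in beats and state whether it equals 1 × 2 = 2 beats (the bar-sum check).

1) 0.0ms=0b +576.23ms=8/7b
2) 576.23ms=8/7b +72.029ms=1/7b
3) 648.259ms=9/7b +72.029ms=1/7b
4) 720.288ms=10/7b +72.029ms=1/7b
5) 792.317ms=11/7b +72.029ms=1/7b
6) 864.346ms=12/7b +72.029ms=1/7b
7) 936.375ms=13/7b +72.029ms=1/7b
Σ=2b of 2 (119bpm 2/4) — PASS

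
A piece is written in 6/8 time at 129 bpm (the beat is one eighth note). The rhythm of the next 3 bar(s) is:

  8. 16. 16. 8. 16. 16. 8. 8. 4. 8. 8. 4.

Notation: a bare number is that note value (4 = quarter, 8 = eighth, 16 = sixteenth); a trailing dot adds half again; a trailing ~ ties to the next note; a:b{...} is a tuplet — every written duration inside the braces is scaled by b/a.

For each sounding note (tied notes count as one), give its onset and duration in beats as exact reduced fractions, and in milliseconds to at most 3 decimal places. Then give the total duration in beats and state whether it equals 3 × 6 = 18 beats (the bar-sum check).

1) 0.0ms=0b +697.674ms=3/2b
2) 697.674ms=3/2b +348.837ms=3/4b
3) 1046.512ms=9/4b +348.837ms=3/4b
4) 1395.349ms=3b +697.674ms=3/2b
5) 2093.023ms=9/2b +348.837ms=3/4b
6) 2441.86ms=21/4b +348.837ms=3/4b
7) 2790.698ms=6b +697.674ms=3/2b
8) 3488.372ms=15/2b +697.674ms=3/2b
9) 4186.047ms=9b +1395.349ms=3b
10) 5581.395ms=12b +697.674ms=3/2b
11) 6279.07ms=27/2b +697.674ms=3/2b
12) 6976.744ms=15b +1395.349ms=3b
Σ=18b of 18 (129bpm 6/8) — PASS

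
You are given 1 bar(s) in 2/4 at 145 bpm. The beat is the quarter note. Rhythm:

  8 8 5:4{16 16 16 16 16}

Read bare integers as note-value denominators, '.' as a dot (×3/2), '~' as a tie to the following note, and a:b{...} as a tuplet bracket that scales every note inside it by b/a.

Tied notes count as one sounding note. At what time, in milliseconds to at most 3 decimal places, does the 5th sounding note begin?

note 5 onset = 7/5b = 579.31ms

1. 0.0ms @ 0 + 206.897ms (1/2)
2. 206.897ms @ 1/2 + 206.897ms (1/2)
3. 413.793ms @ 1 + 82.759ms (1/5)
4. 496.552ms @ 6/5 + 82.759ms (1/5)
5. 579.31ms @ 7/5 + 82.759ms (1/5)
6. 662.069ms @ 8/5 + 82.759ms (1/5)
7. 744.828ms @ 9/5 + 82.759ms (1/5)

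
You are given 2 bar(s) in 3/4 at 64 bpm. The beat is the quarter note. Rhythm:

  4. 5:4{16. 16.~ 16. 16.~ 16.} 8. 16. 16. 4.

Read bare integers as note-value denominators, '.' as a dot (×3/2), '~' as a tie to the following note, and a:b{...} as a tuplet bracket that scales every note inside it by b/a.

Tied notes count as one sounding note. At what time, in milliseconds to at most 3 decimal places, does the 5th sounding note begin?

note 5 onset = 3b = 2812.5ms

1. 0.0ms @ 0 + 1406.25ms (3/2)
2. 1406.25ms @ 3/2 + 281.25ms (3/10)
3. 1687.5ms @ 9/5 + 562.5ms (3/5)
4. 2250.0ms @ 12/5 + 562.5ms (3/5)
5. 2812.5ms @ 3 + 703.125ms (3/4)
6. 3515.625ms @ 15/4 + 351.562ms (3/8)
7. 3867.188ms @ 33/8 + 351.562ms (3/8)
8. 4218.75ms @ 9/2 + 1406.25ms (3/2)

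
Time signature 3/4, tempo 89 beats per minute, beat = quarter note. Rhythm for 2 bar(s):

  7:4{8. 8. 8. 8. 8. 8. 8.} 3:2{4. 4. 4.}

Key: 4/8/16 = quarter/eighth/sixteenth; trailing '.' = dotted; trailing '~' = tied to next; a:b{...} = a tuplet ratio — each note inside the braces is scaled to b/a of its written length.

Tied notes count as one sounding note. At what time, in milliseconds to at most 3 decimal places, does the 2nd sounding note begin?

note 2 onset = 3/7b = 288.925ms

1. 0.0ms @ 0 + 288.925ms (3/7)
2. 288.925ms @ 3/7 + 288.925ms (3/7)
3. 577.849ms @ 6/7 + 288.925ms (3/7)
4. 866.774ms @ 9/7 + 288.925ms (3/7)
5. 1155.698ms @ 12/7 + 288.925ms (3/7)
6. 1444.623ms @ 15/7 + 288.925ms (3/7)
7. 1733.547ms @ 18/7 + 288.925ms (3/7)
8. 2022.472ms @ 3 + 674.157ms (1)
9. 2696.629ms @ 4 + 674.157ms (1)
10. 3370.787ms @ 5 + 674.157ms (1)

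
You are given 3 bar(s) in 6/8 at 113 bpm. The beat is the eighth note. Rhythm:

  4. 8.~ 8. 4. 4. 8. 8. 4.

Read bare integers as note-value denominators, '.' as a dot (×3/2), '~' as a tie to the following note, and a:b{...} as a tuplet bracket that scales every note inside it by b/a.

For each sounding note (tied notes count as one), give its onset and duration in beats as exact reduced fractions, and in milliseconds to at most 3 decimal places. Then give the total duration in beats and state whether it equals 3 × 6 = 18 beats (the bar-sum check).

1) 0.0ms=0b +1592.92ms=3b
2) 1592.92ms=3b +1592.92ms=3b
3) 3185.841ms=6b +1592.92ms=3b
4) 4778.761ms=9b +1592.92ms=3b
5) 6371.681ms=12b +796.46ms=3/2b
6) 7168.142ms=27/2b +796.46ms=3/2b
7) 7964.602ms=15b +1592.92ms=3b
Σ=18b of 18 (113bpm 6/8) — PASS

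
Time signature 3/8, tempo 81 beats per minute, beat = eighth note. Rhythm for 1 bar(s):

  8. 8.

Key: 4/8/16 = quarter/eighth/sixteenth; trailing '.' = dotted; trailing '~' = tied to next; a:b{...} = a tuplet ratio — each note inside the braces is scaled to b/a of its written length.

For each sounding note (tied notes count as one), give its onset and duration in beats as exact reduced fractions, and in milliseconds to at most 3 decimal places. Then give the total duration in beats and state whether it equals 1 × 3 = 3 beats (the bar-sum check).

1) 0.0ms=0b +1111.111ms=3/2b
2) 1111.111ms=3/2b +1111.111ms=3/2b
Σ=3b of 3 (81bpm 3/8) — PASS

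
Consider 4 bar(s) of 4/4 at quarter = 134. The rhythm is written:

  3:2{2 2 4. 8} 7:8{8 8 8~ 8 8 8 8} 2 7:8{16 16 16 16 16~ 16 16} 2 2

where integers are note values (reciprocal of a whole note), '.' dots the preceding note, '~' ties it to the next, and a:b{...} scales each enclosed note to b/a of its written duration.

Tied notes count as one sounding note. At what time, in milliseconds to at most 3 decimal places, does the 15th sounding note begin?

note 15 onset = 76/7b = 4861.407ms

1. 0.0ms @ 0 + 597.015ms (4/3)
2. 597.015ms @ 4/3 + 597.015ms (4/3)
3. 1194.03ms @ 8/3 + 447.761ms (1)
4. 1641.791ms @ 11/3 + 149.254ms (1/3)
5. 1791.045ms @ 4 + 255.864ms (4/7)
6. 2046.908ms @ 32/7 + 255.864ms (4/7)
7. 2302.772ms @ 36/7 + 511.727ms (8/7)
8. 2814.499ms @ 44/7 + 255.864ms (4/7)
9. 3070.362ms @ 48/7 + 255.864ms (4/7)
10. 3326.226ms @ 52/7 + 255.864ms (4/7)
11. 3582.09ms @ 8 + 895.522ms (2)
12. 4477.612ms @ 10 + 127.932ms (2/7)
13. 4605.544ms @ 72/7 + 127.932ms (2/7)
14. 4733.475ms @ 74/7 + 127.932ms (2/7)
15. 4861.407ms @ 76/7 + 127.932ms (2/7)
16. 4989.339ms @ 78/7 + 255.864ms (4/7)
17. 5245.203ms @ 82/7 + 127.932ms (2/7)
18. 5373.134ms @ 12 + 895.522ms (2)
19. 6268.657ms @ 14 + 895.522ms (2)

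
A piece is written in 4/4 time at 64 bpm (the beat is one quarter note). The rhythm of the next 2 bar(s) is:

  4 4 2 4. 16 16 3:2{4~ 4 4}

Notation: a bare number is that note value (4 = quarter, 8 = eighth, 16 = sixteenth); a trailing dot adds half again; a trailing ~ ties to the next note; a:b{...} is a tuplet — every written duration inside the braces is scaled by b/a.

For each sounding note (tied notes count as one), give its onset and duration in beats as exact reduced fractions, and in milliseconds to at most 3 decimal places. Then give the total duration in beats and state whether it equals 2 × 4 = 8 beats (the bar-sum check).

1) 0.0ms=0b +937.5ms=1b
2) 937.5ms=1b +937.5ms=1b
3) 1875.0ms=2b +1875.0ms=2b
4) 3750.0ms=4b +1406.25ms=3/2b
5) 5156.25ms=11/2b +234.375ms=1/4b
6) 5390.625ms=23/4b +234.375ms=1/4b
7) 5625.0ms=6b +1250.0ms=4/3b
8) 6875.0ms=22/3b +625.0ms=2/3b
Σ=8b of 8 (64bpm 4/4) — PASS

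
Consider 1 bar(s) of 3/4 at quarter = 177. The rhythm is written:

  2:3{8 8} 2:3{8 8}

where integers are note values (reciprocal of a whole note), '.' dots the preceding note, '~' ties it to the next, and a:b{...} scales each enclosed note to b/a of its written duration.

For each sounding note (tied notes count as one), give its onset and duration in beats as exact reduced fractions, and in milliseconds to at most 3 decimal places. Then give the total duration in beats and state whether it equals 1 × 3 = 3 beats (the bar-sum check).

1) 0.0ms=0b +254.237ms=3/4b
2) 254.237ms=3/4b +254.237ms=3/4b
3) 508.475ms=3/2b +254.237ms=3/4b
4) 762.712ms=9/4b +254.237ms=3/4b
Σ=3b of 3 (177bpm 3/4) — PASS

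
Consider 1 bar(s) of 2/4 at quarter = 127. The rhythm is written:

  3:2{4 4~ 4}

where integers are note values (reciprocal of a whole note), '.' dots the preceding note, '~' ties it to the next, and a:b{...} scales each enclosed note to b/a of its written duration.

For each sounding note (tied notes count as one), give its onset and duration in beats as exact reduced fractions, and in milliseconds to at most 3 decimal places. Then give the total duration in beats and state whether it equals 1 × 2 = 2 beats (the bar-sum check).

1) 0.0ms=0b +314.961ms=2/3b
2) 314.961ms=2/3b +629.921ms=4/3b
Σ=2b of 2 (127bpm 2/4) — PASS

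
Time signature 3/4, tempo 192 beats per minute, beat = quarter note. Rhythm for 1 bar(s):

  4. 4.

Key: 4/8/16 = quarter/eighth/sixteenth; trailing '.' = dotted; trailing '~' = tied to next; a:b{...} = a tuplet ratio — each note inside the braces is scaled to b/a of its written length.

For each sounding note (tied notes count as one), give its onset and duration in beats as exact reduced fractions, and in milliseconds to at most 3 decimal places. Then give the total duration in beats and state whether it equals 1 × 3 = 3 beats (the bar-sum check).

1) 0.0ms=0b +468.75ms=3/2b
2) 468.75ms=3/2b +468.75ms=3/2b
Σ=3b of 3 (192bpm 3/4) — PASS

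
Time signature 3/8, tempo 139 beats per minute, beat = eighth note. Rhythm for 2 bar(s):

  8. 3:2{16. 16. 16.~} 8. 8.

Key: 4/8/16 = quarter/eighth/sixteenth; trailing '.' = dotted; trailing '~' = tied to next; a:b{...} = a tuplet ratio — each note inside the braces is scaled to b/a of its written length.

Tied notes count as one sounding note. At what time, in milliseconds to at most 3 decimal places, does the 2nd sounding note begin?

note 2 onset = 3/2b = 647.482ms

1. 0.0ms @ 0 + 647.482ms (3/2)
2. 647.482ms @ 3/2 + 215.827ms (1/2)
3. 863.309ms @ 2 + 215.827ms (1/2)
4. 1079.137ms @ 5/2 + 863.309ms (2)
5. 1942.446ms @ 9/2 + 647.482ms (3/2)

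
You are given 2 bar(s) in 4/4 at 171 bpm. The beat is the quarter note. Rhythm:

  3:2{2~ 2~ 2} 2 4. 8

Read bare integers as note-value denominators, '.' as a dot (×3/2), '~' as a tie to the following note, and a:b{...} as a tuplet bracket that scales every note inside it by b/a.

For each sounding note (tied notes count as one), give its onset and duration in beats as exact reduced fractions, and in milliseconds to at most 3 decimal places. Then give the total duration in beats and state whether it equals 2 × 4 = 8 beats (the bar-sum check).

1) 0.0ms=0b +1403.509ms=4b
2) 1403.509ms=4b +701.754ms=2b
3) 2105.263ms=6b +526.316ms=3/2b
4) 2631.579ms=15/2b +175.439ms=1/2b
Σ=8b of 8 (171bpm 4/4) — PASS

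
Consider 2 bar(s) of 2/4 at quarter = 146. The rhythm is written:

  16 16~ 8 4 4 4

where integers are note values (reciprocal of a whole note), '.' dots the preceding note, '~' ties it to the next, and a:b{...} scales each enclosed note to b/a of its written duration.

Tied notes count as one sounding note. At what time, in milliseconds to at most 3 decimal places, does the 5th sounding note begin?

1. 0.0ms @ 0 + 102.74ms (1/4)
2. 102.74ms @ 1/4 + 308.219ms (3/4)
3. 410.959ms @ 1 + 410.959ms (1)
4. 821.918ms @ 2 + 410.959ms (1)
5. 1232.877ms @ 3 + 410.959ms (1)

note 5 onset = 3b = 1232.877ms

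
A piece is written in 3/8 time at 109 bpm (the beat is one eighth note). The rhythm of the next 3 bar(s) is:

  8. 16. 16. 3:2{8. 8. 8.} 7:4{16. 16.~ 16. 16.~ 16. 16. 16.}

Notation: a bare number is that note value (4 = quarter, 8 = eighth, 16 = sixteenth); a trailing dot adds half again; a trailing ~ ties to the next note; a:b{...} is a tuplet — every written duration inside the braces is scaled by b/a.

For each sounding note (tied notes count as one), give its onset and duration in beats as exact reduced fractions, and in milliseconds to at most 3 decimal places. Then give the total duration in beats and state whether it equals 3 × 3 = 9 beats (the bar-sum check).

1) 0.0ms=0b +825.688ms=3/2b
2) 825.688ms=3/2b +412.844ms=3/4b
3) 1238.532ms=9/4b +412.844ms=3/4b
4) 1651.376ms=3b +550.459ms=1b
5) 2201.835ms=4b +550.459ms=1b
6) 2752.294ms=5b +550.459ms=1b
7) 3302.752ms=6b +235.911ms=3/7b
8) 3538.663ms=45/7b +471.822ms=6/7b
9) 4010.485ms=51/7b +471.822ms=6/7b
10) 4482.307ms=57/7b +235.911ms=3/7b
11) 4718.218ms=60/7b +235.911ms=3/7b
Σ=9b of 9 (109bpm 3/8) — PASS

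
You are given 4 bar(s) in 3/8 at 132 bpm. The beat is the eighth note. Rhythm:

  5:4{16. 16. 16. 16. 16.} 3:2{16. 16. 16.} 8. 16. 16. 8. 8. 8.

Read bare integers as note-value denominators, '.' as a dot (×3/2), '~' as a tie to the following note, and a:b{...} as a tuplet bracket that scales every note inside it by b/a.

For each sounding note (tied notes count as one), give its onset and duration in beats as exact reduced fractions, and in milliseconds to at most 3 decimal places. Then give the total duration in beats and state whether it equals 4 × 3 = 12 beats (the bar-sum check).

1) 0.0ms=0b +272.727ms=3/5b
2) 272.727ms=3/5b +272.727ms=3/5b
3) 545.455ms=6/5b +272.727ms=3/5b
4) 818.182ms=9/5b +272.727ms=3/5b
5) 1090.909ms=12/5b +272.727ms=3/5b
6) 1363.636ms=3b +227.273ms=1/2b
7) 1590.909ms=7/2b +227.273ms=1/2b
8) 1818.182ms=4b +227.273ms=1/2b
9) 2045.455ms=9/2b +681.818ms=3/2b
10) 2727.273ms=6b +340.909ms=3/4b
11) 3068.182ms=27/4b +340.909ms=3/4b
12) 3409.091ms=15/2b +681.818ms=3/2b
13) 4090.909ms=9b +681.818ms=3/2b
14) 4772.727ms=21/2b +681.818ms=3/2b
Σ=12b of 12 (132bpm 3/8) — PASS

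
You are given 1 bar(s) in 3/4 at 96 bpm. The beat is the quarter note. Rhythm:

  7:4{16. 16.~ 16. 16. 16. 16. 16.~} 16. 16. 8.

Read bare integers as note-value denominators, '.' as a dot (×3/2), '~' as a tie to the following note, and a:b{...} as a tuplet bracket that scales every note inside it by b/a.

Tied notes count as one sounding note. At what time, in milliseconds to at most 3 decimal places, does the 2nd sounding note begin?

note 2 onset = 3/14b = 133.929ms

1. 0.0ms @ 0 + 133.929ms (3/14)
2. 133.929ms @ 3/14 + 267.857ms (3/7)
3. 401.786ms @ 9/14 + 133.929ms (3/14)
4. 535.714ms @ 6/7 + 133.929ms (3/14)
5. 669.643ms @ 15/14 + 133.929ms (3/14)
6. 803.571ms @ 9/7 + 368.304ms (33/56)
7. 1171.875ms @ 15/8 + 234.375ms (3/8)
8. 1406.25ms @ 9/4 + 468.75ms (3/4)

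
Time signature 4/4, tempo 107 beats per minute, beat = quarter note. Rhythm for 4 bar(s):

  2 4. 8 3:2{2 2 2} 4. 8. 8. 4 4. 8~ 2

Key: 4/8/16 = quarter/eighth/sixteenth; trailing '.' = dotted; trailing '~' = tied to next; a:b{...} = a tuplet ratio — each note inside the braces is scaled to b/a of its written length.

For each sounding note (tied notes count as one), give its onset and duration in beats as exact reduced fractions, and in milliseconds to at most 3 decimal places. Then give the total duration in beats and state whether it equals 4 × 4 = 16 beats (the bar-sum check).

1) 0.0ms=0b +1121.495ms=2b
2) 1121.495ms=2b +841.121ms=3/2b
3) 1962.617ms=7/2b +280.374ms=1/2b
4) 2242.991ms=4b +747.664ms=4/3b
5) 2990.654ms=16/3b +747.664ms=4/3b
6) 3738.318ms=20/3b +747.664ms=4/3b
7) 4485.981ms=8b +841.121ms=3/2b
8) 5327.103ms=19/2b +420.561ms=3/4b
9) 5747.664ms=41/4b +420.561ms=3/4b
10) 6168.224ms=11b +560.748ms=1b
11) 6728.972ms=12b +841.121ms=3/2b
12) 7570.093ms=27/2b +1401.869ms=5/2b
Σ=16b of 16 (107bpm 4/4) — PASS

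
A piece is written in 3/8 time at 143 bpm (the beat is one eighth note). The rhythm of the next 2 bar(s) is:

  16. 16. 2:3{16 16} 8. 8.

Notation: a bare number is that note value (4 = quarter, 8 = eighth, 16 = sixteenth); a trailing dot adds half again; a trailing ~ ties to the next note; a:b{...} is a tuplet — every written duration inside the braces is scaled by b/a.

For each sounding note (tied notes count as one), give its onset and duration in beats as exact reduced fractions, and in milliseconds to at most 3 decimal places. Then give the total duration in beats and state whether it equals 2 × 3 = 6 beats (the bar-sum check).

1) 0.0ms=0b +314.685ms=3/4b
2) 314.685ms=3/4b +314.685ms=3/4b
3) 629.371ms=3/2b +314.685ms=3/4b
4) 944.056ms=9/4b +314.685ms=3/4b
5) 1258.741ms=3b +629.371ms=3/2b
6) 1888.112ms=9/2b +629.371ms=3/2b
Σ=6b of 6 (143bpm 3/8) — PASS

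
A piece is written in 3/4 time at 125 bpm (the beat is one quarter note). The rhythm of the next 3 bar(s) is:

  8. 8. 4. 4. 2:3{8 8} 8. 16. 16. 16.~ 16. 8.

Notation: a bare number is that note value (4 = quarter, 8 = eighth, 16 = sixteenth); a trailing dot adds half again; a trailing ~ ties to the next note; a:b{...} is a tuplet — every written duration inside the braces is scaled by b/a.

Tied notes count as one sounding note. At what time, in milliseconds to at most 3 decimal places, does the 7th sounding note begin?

note 7 onset = 6b = 2880.0ms

1. 0.0ms @ 0 + 360.0ms (3/4)
2. 360.0ms @ 3/4 + 360.0ms (3/4)
3. 720.0ms @ 3/2 + 720.0ms (3/2)
4. 1440.0ms @ 3 + 720.0ms (3/2)
5. 2160.0ms @ 9/2 + 360.0ms (3/4)
6. 2520.0ms @ 21/4 + 360.0ms (3/4)
7. 2880.0ms @ 6 + 360.0ms (3/4)
8. 3240.0ms @ 27/4 + 180.0ms (3/8)
9. 3420.0ms @ 57/8 + 180.0ms (3/8)
10. 3600.0ms @ 15/2 + 360.0ms (3/4)
11. 3960.0ms @ 33/4 + 360.0ms (3/4)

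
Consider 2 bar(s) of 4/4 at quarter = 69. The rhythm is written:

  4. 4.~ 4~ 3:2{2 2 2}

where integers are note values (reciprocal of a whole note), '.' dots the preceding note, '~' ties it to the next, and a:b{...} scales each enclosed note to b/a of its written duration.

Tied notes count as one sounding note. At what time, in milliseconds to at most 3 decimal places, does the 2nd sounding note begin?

1. 0.0ms @ 0 + 1304.348ms (3/2)
2. 1304.348ms @ 3/2 + 3333.333ms (23/6)
3. 4637.681ms @ 16/3 + 1159.42ms (4/3)
4. 5797.101ms @ 20/3 + 1159.42ms (4/3)

note 2 onset = 3/2b = 1304.348ms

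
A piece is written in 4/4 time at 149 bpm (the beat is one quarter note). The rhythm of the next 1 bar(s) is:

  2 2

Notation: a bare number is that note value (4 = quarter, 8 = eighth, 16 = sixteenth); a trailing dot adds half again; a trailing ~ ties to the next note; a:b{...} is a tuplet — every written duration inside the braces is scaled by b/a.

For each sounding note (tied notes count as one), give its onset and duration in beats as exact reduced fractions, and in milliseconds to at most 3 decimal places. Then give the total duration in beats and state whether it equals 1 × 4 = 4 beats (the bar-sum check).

1) 0.0ms=0b +805.369ms=2b
2) 805.369ms=2b +805.369ms=2b
Σ=4b of 4 (149bpm 4/4) — PASS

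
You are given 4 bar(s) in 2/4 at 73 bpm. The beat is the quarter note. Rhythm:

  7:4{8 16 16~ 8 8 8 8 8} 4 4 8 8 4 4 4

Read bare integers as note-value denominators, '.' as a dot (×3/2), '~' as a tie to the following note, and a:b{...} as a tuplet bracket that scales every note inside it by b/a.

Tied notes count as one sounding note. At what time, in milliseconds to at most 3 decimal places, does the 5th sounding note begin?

note 5 onset = 8/7b = 939.335ms

1. 0.0ms @ 0 + 234.834ms (2/7)
2. 234.834ms @ 2/7 + 117.417ms (1/7)
3. 352.25ms @ 3/7 + 352.25ms (3/7)
4. 704.501ms @ 6/7 + 234.834ms (2/7)
5. 939.335ms @ 8/7 + 234.834ms (2/7)
6. 1174.168ms @ 10/7 + 234.834ms (2/7)
7. 1409.002ms @ 12/7 + 234.834ms (2/7)
8. 1643.836ms @ 2 + 821.918ms (1)
9. 2465.753ms @ 3 + 821.918ms (1)
10. 3287.671ms @ 4 + 410.959ms (1/2)
11. 3698.63ms @ 9/2 + 410.959ms (1/2)
12. 4109.589ms @ 5 + 821.918ms (1)
13. 4931.507ms @ 6 + 821.918ms (1)
14. 5753.425ms @ 7 + 821.918ms (1)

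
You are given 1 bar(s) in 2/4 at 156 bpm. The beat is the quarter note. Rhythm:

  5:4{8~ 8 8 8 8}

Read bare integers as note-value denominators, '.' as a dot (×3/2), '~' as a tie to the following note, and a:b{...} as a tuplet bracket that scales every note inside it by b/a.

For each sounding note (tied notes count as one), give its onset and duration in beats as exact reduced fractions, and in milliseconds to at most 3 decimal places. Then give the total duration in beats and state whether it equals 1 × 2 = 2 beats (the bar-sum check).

1) 0.0ms=0b +307.692ms=4/5b
2) 307.692ms=4/5b +153.846ms=2/5b
3) 461.538ms=6/5b +153.846ms=2/5b
4) 615.385ms=8/5b +153.846ms=2/5b
Σ=2b of 2 (156bpm 2/4) — PASS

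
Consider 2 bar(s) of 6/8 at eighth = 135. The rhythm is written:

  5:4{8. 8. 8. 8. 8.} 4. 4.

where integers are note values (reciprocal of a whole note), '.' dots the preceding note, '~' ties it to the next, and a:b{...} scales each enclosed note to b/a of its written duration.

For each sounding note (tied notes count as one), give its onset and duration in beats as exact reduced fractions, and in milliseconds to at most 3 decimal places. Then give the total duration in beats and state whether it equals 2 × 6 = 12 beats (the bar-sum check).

1) 0.0ms=0b +533.333ms=6/5b
2) 533.333ms=6/5b +533.333ms=6/5b
3) 1066.667ms=12/5b +533.333ms=6/5b
4) 1600.0ms=18/5b +533.333ms=6/5b
5) 2133.333ms=24/5b +533.333ms=6/5b
6) 2666.667ms=6b +1333.333ms=3b
7) 4000.0ms=9b +1333.333ms=3b
Σ=12b of 12 (135bpm 6/8) — PASS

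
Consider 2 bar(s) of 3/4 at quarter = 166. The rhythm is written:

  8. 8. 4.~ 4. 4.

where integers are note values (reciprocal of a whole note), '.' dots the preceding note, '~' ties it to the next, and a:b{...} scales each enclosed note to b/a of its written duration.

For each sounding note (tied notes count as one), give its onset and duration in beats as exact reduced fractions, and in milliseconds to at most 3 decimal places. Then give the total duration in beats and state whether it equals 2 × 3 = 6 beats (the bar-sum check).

1) 0.0ms=0b +271.084ms=3/4b
2) 271.084ms=3/4b +271.084ms=3/4b
3) 542.169ms=3/2b +1084.337ms=3b
4) 1626.506ms=9/2b +542.169ms=3/2b
Σ=6b of 6 (166bpm 3/4) — PASS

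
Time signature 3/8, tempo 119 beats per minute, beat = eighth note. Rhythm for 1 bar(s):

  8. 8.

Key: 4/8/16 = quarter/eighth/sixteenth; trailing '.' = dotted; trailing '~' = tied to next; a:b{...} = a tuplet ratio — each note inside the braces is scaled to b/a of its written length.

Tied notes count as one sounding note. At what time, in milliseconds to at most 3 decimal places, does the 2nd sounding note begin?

1. 0.0ms @ 0 + 756.303ms (3/2)
2. 756.303ms @ 3/2 + 756.303ms (3/2)

note 2 onset = 3/2b = 756.303ms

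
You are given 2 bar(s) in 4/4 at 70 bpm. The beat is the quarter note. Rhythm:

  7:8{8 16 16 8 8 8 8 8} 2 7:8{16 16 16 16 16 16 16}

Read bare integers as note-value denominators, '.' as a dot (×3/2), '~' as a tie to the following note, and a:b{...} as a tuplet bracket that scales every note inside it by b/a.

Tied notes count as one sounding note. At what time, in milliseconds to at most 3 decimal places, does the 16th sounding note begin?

note 16 onset = 54/7b = 6612.245ms

1. 0.0ms @ 0 + 489.796ms (4/7)
2. 489.796ms @ 4/7 + 244.898ms (2/7)
3. 734.694ms @ 6/7 + 244.898ms (2/7)
4. 979.592ms @ 8/7 + 489.796ms (4/7)
5. 1469.388ms @ 12/7 + 489.796ms (4/7)
6. 1959.184ms @ 16/7 + 489.796ms (4/7)
7. 2448.98ms @ 20/7 + 489.796ms (4/7)
8. 2938.776ms @ 24/7 + 489.796ms (4/7)
9. 3428.571ms @ 4 + 1714.286ms (2)
10. 5142.857ms @ 6 + 244.898ms (2/7)
11. 5387.755ms @ 44/7 + 244.898ms (2/7)
12. 5632.653ms @ 46/7 + 244.898ms (2/7)
13. 5877.551ms @ 48/7 + 244.898ms (2/7)
14. 6122.449ms @ 50/7 + 244.898ms (2/7)
15. 6367.347ms @ 52/7 + 244.898ms (2/7)
16. 6612.245ms @ 54/7 + 244.898ms (2/7)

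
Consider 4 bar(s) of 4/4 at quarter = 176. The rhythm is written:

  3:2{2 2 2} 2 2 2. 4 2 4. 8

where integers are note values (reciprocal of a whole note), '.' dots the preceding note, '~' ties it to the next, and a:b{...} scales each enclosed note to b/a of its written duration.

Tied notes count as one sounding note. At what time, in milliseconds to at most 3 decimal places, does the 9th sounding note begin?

1. 0.0ms @ 0 + 454.545ms (4/3)
2. 454.545ms @ 4/3 + 454.545ms (4/3)
3. 909.091ms @ 8/3 + 454.545ms (4/3)
4. 1363.636ms @ 4 + 681.818ms (2)
5. 2045.455ms @ 6 + 681.818ms (2)
6. 2727.273ms @ 8 + 1022.727ms (3)
7. 3750.0ms @ 11 + 340.909ms (1)
8. 4090.909ms @ 12 + 681.818ms (2)
9. 4772.727ms @ 14 + 511.364ms (3/2)
10. 5284.091ms @ 31/2 + 170.455ms (1/2)

note 9 onset = 14b = 4772.727ms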